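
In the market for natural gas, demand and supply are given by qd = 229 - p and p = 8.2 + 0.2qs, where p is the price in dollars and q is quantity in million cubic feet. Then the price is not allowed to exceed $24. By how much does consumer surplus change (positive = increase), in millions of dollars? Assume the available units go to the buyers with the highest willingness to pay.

Rearranging supply gives qs = 5p - 41. Without the control the market clears where 229 - p = 5p - 41, i.e. p* = 45 and q* = 184.
Because the ceiling (24) lies below the market-clearing price, it is binding.
At p = 24: qd = 229 - 24 = 205 and qs = 5·24 - 41 = 79.
Consumer surplus without the control is ½ · (229 - 45) · 184 = 16928.
With the ceiling, 79 units are sold at 24 (assume they go to the highest-value buyers). The demand price at q = 79 is 150, so CS = ½ · [(229 - 24) + (150 - 24)] · 79 = 13074.5.
Change in consumer surplus = 13074.5 - 16928 = -3853.5.

-3853.5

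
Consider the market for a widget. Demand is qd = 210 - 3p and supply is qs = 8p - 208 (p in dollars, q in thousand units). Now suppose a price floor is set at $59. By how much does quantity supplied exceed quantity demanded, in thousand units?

231

Without the control the market clears where 210 - 3p = 8p - 208, i.e. p* = 38 and q* = 96.
The floor of 59 is above the equilibrium price 38, so it binds.
At p = 59: qd = 210 - 3·59 = 33 and qs = 8·59 - 208 = 264.
Surplus = qs - qd = 264 - 33 = 231.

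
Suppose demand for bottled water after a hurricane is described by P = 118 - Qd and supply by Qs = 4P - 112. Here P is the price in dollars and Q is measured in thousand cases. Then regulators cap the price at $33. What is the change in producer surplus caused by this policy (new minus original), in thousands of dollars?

Rearranging demand gives Qd = 118 - P. Equilibrium: 118 - P = 4P - 112, so 230 = 5P and P* = 46, Q* = 72.
Since 33 < 46, the ceiling is binding.
At P = 33: Qd = 118 - 33 = 85 and Qs = 4·33 - 112 = 20.
Producer surplus without the control is ½ · (46 - 28) · 72 = 648.
With the ceiling, producers sell 20 units at 33, so PS = ½ · (33 - 28) · 20 = 50.
Change in producer surplus = 50 - 648 = -598.

-598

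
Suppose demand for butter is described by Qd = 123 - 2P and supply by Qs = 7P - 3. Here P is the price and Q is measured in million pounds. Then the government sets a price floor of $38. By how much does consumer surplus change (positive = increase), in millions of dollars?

Without the control the market clears where 123 - 2P = 7P - 3, i.e. P* = 14 and Q* = 95.
Since 38 > 14, the floor is binding.
At P = 38: Qd = 123 - 2·38 = 47 and Qs = 7·38 - 3 = 263.
Consumer surplus without the control is ½ · (61.5 - 14) · 95 = 2256.25.
With the floor, consumers buy 47 units at 38, so CS = ½ · (61.5 - 38) · 47 = 552.25.
Change in consumer surplus = 552.25 - 2256.25 = -1704.

-1704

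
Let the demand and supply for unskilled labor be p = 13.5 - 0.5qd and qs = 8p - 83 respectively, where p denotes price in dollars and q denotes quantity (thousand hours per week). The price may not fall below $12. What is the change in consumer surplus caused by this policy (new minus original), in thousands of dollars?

-4

Rearranging demand gives qd = 27 - 2p. Equilibrium: 27 - 2p = 8p - 83, so 110 = 10p and p* = 11, q* = 5.
Since 12 > 11, the floor is binding.
At p = 12: qd = 27 - 2·12 = 3 and qs = 8·12 - 83 = 13.
Consumer surplus without the control is ½ · (13.5 - 11) · 5 = 6.25.
With the floor, consumers buy 3 units at 12, so CS = ½ · (13.5 - 12) · 3 = 2.25.
Change in consumer surplus = 2.25 - 6.25 = -4.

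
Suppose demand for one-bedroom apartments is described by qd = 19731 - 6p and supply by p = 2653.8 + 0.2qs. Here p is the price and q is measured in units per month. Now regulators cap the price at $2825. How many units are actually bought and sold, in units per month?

Rearranging supply gives qs = 5p - 13269. Without the control the market clears where 19731 - 6p = 5p - 13269, i.e. p* = 3000 and q* = 1731.
The ceiling of 2825 is below the equilibrium price 3000, so it binds.
At p = 2825: qd = 19731 - 6·2825 = 2781 and qs = 5·2825 - 13269 = 856.
The quantity actually transacted is the short side, supply: 856.

856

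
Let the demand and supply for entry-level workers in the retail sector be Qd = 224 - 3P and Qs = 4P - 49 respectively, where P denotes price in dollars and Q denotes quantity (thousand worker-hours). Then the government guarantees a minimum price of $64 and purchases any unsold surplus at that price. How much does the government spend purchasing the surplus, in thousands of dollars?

In a free market, 224 - 3P = 4P - 49 gives the equilibrium P* = 39, Q* = 107.
Because the floor (64) lies above the market-clearing price, it is binding.
At P = 64: Qd = 224 - 3·64 = 32 and Qs = 4·64 - 49 = 207.
Surplus = Qs - Qd = 175.
Government expenditure = surplus × support price = 175 × 64 = 11200.

11200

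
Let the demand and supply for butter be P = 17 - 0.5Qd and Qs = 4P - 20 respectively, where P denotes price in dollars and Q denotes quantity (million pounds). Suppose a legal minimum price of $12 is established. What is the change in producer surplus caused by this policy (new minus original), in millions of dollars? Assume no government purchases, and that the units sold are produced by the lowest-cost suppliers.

Rearranging demand gives Qd = 34 - 2P. Equilibrium: 34 - 2P = 4P - 20, so 54 = 6P and P* = 9, Q* = 16.
Because the floor (12) lies above the market-clearing price, it is binding.
At P = 12: Qd = 34 - 2·12 = 10 and Qs = 4·12 - 20 = 28.
Producer surplus without the control is ½ · (9 - 5) · 16 = 32.
With the floor, 10 units are sold at 12. The supply price at Q = 10 is 7.5, so PS = ½ · [(12 - 5) + (12 - 7.5)] · 10 = 57.5.
Change in producer surplus = 57.5 - 32 = 25.5.

25.5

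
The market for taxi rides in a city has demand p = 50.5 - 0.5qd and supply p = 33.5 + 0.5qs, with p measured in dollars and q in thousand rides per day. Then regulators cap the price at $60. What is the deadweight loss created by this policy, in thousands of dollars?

Rearranging demand gives qd = 101 - 2p; rearranging supply gives qs = 2p - 67. Without the control the market clears where 101 - 2p = 2p - 67, i.e. p* = 42 and q* = 17.
The ceiling of 60 is above the equilibrium price 42, so it is not binding; the market clears at p* = 42, q* = 17.
Since the control does not bind, no trades are prevented and deadweight loss is zero.

0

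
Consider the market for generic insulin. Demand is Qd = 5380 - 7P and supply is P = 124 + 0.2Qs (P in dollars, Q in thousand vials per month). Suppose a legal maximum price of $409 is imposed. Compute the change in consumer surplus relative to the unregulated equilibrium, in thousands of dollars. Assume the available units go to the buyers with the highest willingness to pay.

114887.5

Rearranging supply gives Qs = 5P - 620. In a free market, 5380 - 7P = 5P - 620 gives the equilibrium P* = 500, Q* = 1880.
Because the ceiling (409) lies below the market-clearing price, it is binding.
At P = 409: Qd = 5380 - 7·409 = 2517 and Qs = 5·409 - 620 = 1425.
Consumer surplus without the control is ½ · (5380/7 - 500) · 1880 = 1767200/7.
With the ceiling, 1425 units are sold at 409 (assume they go to the highest-value buyers). The demand price at Q = 1425 is 565, so CS = ½ · [(5380/7 - 409) + (565 - 409)] · 1425 = 5142825/14.
Change in consumer surplus = 5142825/14 - 1767200/7 = 114887.5.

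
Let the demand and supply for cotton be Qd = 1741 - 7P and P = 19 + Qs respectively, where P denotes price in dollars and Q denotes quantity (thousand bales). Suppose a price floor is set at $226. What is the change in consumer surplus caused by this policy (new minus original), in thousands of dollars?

Rearranging supply gives Qs = P - 19. Without the control the market clears where 1741 - 7P = P - 19, i.e. P* = 220 and Q* = 201.
Because the floor (226) lies above the market-clearing price, it is binding.
At P = 226: Qd = 1741 - 7·226 = 159 and Qs = 226 - 19 = 207.
Consumer surplus without the control is ½ · (1741/7 - 220) · 201 = 40401/14.
With the floor, consumers buy 159 units at 226, so CS = ½ · (1741/7 - 226) · 159 = 25281/14.
Change in consumer surplus = 25281/14 - 40401/14 = -1080.

-1080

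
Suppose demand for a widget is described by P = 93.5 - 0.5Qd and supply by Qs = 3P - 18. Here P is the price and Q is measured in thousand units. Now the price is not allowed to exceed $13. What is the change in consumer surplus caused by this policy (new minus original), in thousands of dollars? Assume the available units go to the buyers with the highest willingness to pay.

Rearranging demand gives Qd = 187 - 2P. Without the control the market clears where 187 - 2P = 3P - 18, i.e. P* = 41 and Q* = 105.
Because the ceiling (13) lies below the market-clearing price, it is binding.
At P = 13: Qd = 187 - 2·13 = 161 and Qs = 3·13 - 18 = 21.
Consumer surplus without the control is ½ · (93.5 - 41) · 105 = 2756.25.
With the ceiling, 21 units are sold at 13 (assume they go to the highest-value buyers). The demand price at Q = 21 is 83, so CS = ½ · [(93.5 - 13) + (83 - 13)] · 21 = 1580.25.
Change in consumer surplus = 1580.25 - 2756.25 = -1176.

-1176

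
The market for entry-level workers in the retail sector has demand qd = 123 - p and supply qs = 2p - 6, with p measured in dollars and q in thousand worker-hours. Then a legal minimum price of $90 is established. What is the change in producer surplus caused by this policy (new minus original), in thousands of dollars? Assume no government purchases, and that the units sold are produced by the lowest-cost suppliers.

998.75

Setting quantity demanded equal to quantity supplied, 123 - p = 2p - 6, gives p* = 43 and q* = 80.
The floor of 90 is above the equilibrium price 43, so it binds.
At p = 90: qd = 123 - 90 = 33 and qs = 2·90 - 6 = 174.
Producer surplus without the control is ½ · (43 - 3) · 80 = 1600.
With the floor, 33 units are sold at 90. The supply price at q = 33 is 19.5, so PS = ½ · [(90 - 3) + (90 - 19.5)] · 33 = 2598.75.
Change in producer surplus = 2598.75 - 1600 = 998.75.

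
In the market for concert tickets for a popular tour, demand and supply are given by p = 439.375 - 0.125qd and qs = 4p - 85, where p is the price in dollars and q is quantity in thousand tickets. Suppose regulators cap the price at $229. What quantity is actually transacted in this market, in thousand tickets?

Rearranging demand gives qd = 3515 - 8p. In a free market, 3515 - 8p = 4p - 85 gives the equilibrium p* = 300, q* = 1115.
The ceiling of 229 is below the equilibrium price 300, so it binds.
At p = 229: qd = 3515 - 8·229 = 1683 and qs = 4·229 - 85 = 831.
The quantity actually transacted is the short side, supply: 831.

831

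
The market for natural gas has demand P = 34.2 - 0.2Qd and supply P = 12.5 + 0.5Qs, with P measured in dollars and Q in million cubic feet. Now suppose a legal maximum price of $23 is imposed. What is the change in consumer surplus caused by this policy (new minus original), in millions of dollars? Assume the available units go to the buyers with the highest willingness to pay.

Rearranging demand gives Qd = 171 - 5P; rearranging supply gives Qs = 2P - 25. In a free market, 171 - 5P = 2P - 25 gives the equilibrium P* = 28, Q* = 31.
Because the ceiling (23) lies below the market-clearing price, it is binding.
At P = 23: Qd = 171 - 5·23 = 56 and Qs = 2·23 - 25 = 21.
Consumer surplus without the control is ½ · (34.2 - 28) · 31 = 96.1.
With the ceiling, 21 units are sold at 23 (assume they go to the highest-value buyers). The demand price at Q = 21 is 30, so CS = ½ · [(34.2 - 23) + (30 - 23)] · 21 = 191.1.
Change in consumer surplus = 191.1 - 96.1 = 95.

95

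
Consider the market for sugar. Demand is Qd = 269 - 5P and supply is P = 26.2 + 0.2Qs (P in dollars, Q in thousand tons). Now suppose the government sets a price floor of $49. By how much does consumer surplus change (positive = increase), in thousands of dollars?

-418.5

Rearranging supply gives Qs = 5P - 131. Setting quantity demanded equal to quantity supplied, 269 - 5P = 5P - 131, gives P* = 40 and Q* = 69.
Because the floor (49) lies above the market-clearing price, it is binding.
At P = 49: Qd = 269 - 5·49 = 24 and Qs = 5·49 - 131 = 114.
Consumer surplus without the control is ½ · (53.8 - 40) · 69 = 476.1.
With the floor, consumers buy 24 units at 49, so CS = ½ · (53.8 - 49) · 24 = 57.6.
Change in consumer surplus = 57.6 - 476.1 = -418.5.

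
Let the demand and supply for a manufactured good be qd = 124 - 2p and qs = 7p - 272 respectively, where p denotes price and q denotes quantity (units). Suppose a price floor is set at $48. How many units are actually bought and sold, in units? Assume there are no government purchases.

Setting quantity demanded equal to quantity supplied, 124 - 2p = 7p - 272, gives p* = 44 and q* = 36.
The floor of 48 is above the equilibrium price 44, so it binds.
At p = 48: qd = 124 - 2·48 = 28 and qs = 7·48 - 272 = 64.
The quantity actually transacted is the short side, demand: 28.

28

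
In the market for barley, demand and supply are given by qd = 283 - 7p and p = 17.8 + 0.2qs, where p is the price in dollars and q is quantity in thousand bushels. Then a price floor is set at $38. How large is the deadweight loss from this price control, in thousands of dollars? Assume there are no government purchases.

411.6

Rearranging supply gives qs = 5p - 89. Without the control the market clears where 283 - 7p = 5p - 89, i.e. p* = 31 and q* = 66.
The floor of 38 is above the equilibrium price 31, so it binds.
At p = 38: qd = 283 - 7·38 = 17 and qs = 5·38 - 89 = 101.
Quantity traded falls to 17. At q = 17 the demand price is (283 - 17)/7 = 38 and the supply price is (89 + 17)/5 = 21.2.
Deadweight loss = ½ · (38 - 21.2) · (66 - 17) = ½ · 16.8 · 49 = 411.6.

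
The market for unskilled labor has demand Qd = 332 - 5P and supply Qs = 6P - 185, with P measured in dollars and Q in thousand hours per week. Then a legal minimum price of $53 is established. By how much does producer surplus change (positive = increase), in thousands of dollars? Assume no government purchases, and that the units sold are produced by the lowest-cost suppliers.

Equilibrium: 332 - 5P = 6P - 185, so 517 = 11P and P* = 47, Q* = 97.
Because the floor (53) lies above the market-clearing price, it is binding.
At P = 53: Qd = 332 - 5·53 = 67 and Qs = 6·53 - 185 = 133.
Producer surplus without the control is ½ · (47 - 185/6) · 97 = 9409/12.
With the floor, 67 units are sold at 53. The supply price at Q = 67 is 42, so PS = ½ · [(53 - 185/6) + (53 - 42)] · 67 = 13333/12.
Change in producer surplus = 13333/12 - 9409/12 = 327.

327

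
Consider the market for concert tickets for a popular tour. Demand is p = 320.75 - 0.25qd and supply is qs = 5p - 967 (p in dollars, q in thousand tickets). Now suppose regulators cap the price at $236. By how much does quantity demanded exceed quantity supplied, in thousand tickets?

126

Rearranging demand gives qd = 1283 - 4p. Without the control the market clears where 1283 - 4p = 5p - 967, i.e. p* = 250 and q* = 283.
The ceiling of 236 is below the equilibrium price 250, so it binds.
At p = 236: qd = 1283 - 4·236 = 339 and qs = 5·236 - 967 = 213.
Shortage = qd - qs = 339 - 213 = 126.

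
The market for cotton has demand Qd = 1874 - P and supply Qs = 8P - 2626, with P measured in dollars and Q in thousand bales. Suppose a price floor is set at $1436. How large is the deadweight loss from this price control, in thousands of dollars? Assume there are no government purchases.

Without the control the market clears where 1874 - P = 8P - 2626, i.e. P* = 500 and Q* = 1374.
The floor of 1436 is above the equilibrium price 500, so it binds.
At P = 1436: Qd = 1874 - 1436 = 438 and Qs = 8·1436 - 2626 = 8862.
Quantity traded falls to 438. At Q = 438 the demand price is 1874 - 438 = 1436 and the supply price is (2626 + 438)/8 = 383.
Deadweight loss = ½ · (1436 - 383) · (1374 - 438) = ½ · 1053 · 936 = 492804.

492804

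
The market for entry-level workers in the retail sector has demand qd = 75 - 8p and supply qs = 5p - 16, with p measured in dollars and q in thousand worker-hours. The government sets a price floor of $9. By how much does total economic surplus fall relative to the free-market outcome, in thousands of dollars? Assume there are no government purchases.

41.6

Equilibrium: 75 - 8p = 5p - 16, so 91 = 13p and p* = 7, q* = 19.
Because the floor (9) lies above the market-clearing price, it is binding.
At p = 9: qd = 75 - 8·9 = 3 and qs = 5·9 - 16 = 29.
Quantity traded falls to 3. At q = 3 the demand price is (75 - 3)/8 = 9 and the supply price is (16 + 3)/5 = 3.8.
Deadweight loss = ½ · (9 - 3.8) · (19 - 3) = ½ · 5.2 · 16 = 41.6.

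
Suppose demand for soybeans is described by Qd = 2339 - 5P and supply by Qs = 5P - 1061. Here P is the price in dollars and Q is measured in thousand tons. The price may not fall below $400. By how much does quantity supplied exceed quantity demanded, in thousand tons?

600

In a free market, 2339 - 5P = 5P - 1061 gives the equilibrium P* = 340, Q* = 639.
Because the floor (400) lies above the market-clearing price, it is binding.
At P = 400: Qd = 2339 - 5·400 = 339 and Qs = 5·400 - 1061 = 939.
Surplus = Qs - Qd = 939 - 339 = 600.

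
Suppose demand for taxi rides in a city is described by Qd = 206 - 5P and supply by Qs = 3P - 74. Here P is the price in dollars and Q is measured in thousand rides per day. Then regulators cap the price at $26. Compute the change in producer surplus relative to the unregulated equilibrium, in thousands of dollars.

Equilibrium: 206 - 5P = 3P - 74, so 280 = 8P and P* = 35, Q* = 31.
Because the ceiling (26) lies below the market-clearing price, it is binding.
At P = 26: Qd = 206 - 5·26 = 76 and Qs = 3·26 - 74 = 4.
Producer surplus without the control is ½ · (35 - 74/3) · 31 = 961/6.
With the ceiling, producers sell 4 units at 26, so PS = ½ · (26 - 74/3) · 4 = 8/3.
Change in producer surplus = 8/3 - 961/6 = -157.5.

-157.5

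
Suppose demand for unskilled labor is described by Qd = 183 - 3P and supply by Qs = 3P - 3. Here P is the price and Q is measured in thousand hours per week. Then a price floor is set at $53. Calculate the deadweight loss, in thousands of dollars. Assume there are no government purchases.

Equilibrium: 183 - 3P = 3P - 3, so 186 = 6P and P* = 31, Q* = 90.
Because the floor (53) lies above the market-clearing price, it is binding.
At P = 53: Qd = 183 - 3·53 = 24 and Qs = 3·53 - 3 = 156.
Quantity traded falls to 24. At Q = 24 the demand price is (183 - 24)/3 = 53 and the supply price is (3 + 24)/3 = 9.
Deadweight loss = ½ · (53 - 9) · (90 - 24) = ½ · 44 · 66 = 1452.

1452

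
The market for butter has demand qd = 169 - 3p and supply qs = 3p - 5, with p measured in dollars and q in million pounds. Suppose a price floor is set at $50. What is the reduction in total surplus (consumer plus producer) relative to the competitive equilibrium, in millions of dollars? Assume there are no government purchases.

In a free market, 169 - 3p = 3p - 5 gives the equilibrium p* = 29, q* = 82.
Since 50 > 29, the floor is binding.
At p = 50: qd = 169 - 3·50 = 19 and qs = 3·50 - 5 = 145.
Quantity traded falls to 19. At q = 19 the demand price is (169 - 19)/3 = 50 and the supply price is (5 + 19)/3 = 8.
Deadweight loss = ½ · (50 - 8) · (82 - 19) = ½ · 42 · 63 = 1323.

1323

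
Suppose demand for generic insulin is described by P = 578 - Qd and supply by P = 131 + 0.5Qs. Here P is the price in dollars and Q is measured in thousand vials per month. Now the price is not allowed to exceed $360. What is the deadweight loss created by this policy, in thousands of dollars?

Rearranging demand gives Qd = 578 - P; rearranging supply gives Qs = 2P - 262. In a free market, 578 - P = 2P - 262 gives the equilibrium P* = 280, Q* = 298.
The ceiling of 360 is above the equilibrium price 280, so it is not binding; the market clears at P* = 280, Q* = 298.
Since the control does not bind, no trades are prevented and deadweight loss is zero.

0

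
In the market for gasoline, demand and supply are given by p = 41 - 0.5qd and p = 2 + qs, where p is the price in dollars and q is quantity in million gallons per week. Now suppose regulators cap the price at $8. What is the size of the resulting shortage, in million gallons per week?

60

Rearranging demand gives qd = 82 - 2p; rearranging supply gives qs = p - 2. Without the control the market clears where 82 - 2p = p - 2, i.e. p* = 28 and q* = 26.
Because the ceiling (8) lies below the market-clearing price, it is binding.
At p = 8: qd = 82 - 2·8 = 66 and qs = 8 - 2 = 6.
Shortage = qd - qs = 66 - 6 = 60.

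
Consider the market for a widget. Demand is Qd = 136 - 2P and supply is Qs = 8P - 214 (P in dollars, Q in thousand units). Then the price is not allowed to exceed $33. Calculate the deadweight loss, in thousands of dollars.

80

Without the control the market clears where 136 - 2P = 8P - 214, i.e. P* = 35 and Q* = 66.
Since 33 < 35, the ceiling is binding.
At P = 33: Qd = 136 - 2·33 = 70 and Qs = 8·33 - 214 = 50.
Quantity traded falls to 50. At Q = 50 the demand price is (136 - 50)/2 = 43 and the supply price is (214 + 50)/8 = 33.
Deadweight loss = ½ · (43 - 33) · (66 - 50) = ½ · 10 · 16 = 80.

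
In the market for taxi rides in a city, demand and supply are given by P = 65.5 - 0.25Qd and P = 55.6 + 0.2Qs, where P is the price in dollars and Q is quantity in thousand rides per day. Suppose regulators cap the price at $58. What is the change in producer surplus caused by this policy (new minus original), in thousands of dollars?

Rearranging demand gives Qd = 262 - 4P; rearranging supply gives Qs = 5P - 278. Setting quantity demanded equal to quantity supplied, 262 - 4P = 5P - 278, gives P* = 60 and Q* = 22.
Because the ceiling (58) lies below the market-clearing price, it is binding.
At P = 58: Qd = 262 - 4·58 = 30 and Qs = 5·58 - 278 = 12.
Producer surplus without the control is ½ · (60 - 55.6) · 22 = 48.4.
With the ceiling, producers sell 12 units at 58, so PS = ½ · (58 - 55.6) · 12 = 14.4.
Change in producer surplus = 14.4 - 48.4 = -34.

-34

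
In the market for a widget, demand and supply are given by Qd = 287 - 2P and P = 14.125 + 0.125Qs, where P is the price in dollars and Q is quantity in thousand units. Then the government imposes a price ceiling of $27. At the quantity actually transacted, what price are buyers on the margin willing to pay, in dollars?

92

Rearranging supply gives Qs = 8P - 113. Without the control the market clears where 287 - 2P = 8P - 113, i.e. P* = 40 and Q* = 207.
Because the ceiling (27) lies below the market-clearing price, it is binding.
At P = 27: Qd = 287 - 2·27 = 233 and Qs = 8·27 - 113 = 103.
Only 103 units reach the market. On the demand curve, the marginal buyer's willingness to pay at Q = 103 is (287 - 103)/2 = 92.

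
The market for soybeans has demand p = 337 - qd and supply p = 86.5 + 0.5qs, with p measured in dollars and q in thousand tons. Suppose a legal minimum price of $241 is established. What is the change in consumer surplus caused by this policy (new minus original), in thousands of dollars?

Rearranging demand gives qd = 337 - p; rearranging supply gives qs = 2p - 173. Equilibrium: 337 - p = 2p - 173, so 510 = 3p and p* = 170, q* = 167.
Since 241 > 170, the floor is binding.
At p = 241: qd = 337 - 241 = 96 and qs = 2·241 - 173 = 309.
Consumer surplus without the control is ½ · (337 - 170) · 167 = 13944.5.
With the floor, consumers buy 96 units at 241, so CS = ½ · (337 - 241) · 96 = 4608.
Change in consumer surplus = 4608 - 13944.5 = -9336.5.

-9336.5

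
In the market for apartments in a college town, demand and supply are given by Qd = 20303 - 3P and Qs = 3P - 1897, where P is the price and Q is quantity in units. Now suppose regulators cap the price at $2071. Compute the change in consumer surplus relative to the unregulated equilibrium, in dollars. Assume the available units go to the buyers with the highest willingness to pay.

Setting quantity demanded equal to quantity supplied, 20303 - 3P = 3P - 1897, gives P* = 3700 and Q* = 9203.
Since 2071 < 3700, the ceiling is binding.
At P = 2071: Qd = 20303 - 3·2071 = 14090 and Qs = 3·2071 - 1897 = 4316.
Consumer surplus without the control is ½ · (20303/3 - 3700) · 9203 = 84695209/6.
With the ceiling, 4316 units are sold at 2071 (assume they go to the highest-value buyers). The demand price at Q = 4316 is 5329, so CS = ½ · [(20303/3 - 2071) + (5329 - 2071)] · 4316 = 51498512/3.
Change in consumer surplus = 51498512/3 - 84695209/6 = 3050302.5.

3050302.5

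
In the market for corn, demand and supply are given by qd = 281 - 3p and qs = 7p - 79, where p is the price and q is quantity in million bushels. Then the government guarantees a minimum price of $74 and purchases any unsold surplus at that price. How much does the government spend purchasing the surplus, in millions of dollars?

28120

Without the control the market clears where 281 - 3p = 7p - 79, i.e. p* = 36 and q* = 173.
The floor of 74 is above the equilibrium price 36, so it binds.
At p = 74: qd = 281 - 3·74 = 59 and qs = 7·74 - 79 = 439.
Surplus = qs - qd = 380.
Government expenditure = surplus × support price = 380 × 74 = 28120.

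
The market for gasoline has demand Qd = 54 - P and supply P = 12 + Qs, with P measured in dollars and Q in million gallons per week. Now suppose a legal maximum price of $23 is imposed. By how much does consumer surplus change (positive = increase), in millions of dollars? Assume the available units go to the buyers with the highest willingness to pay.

Rearranging supply gives Qs = P - 12. In a free market, 54 - P = P - 12 gives the equilibrium P* = 33, Q* = 21.
The ceiling of 23 is below the equilibrium price 33, so it binds.
At P = 23: Qd = 54 - 23 = 31 and Qs = 23 - 12 = 11.
Consumer surplus without the control is ½ · (54 - 33) · 21 = 220.5.
With the ceiling, 11 units are sold at 23 (assume they go to the highest-value buyers). The demand price at Q = 11 is 43, so CS = ½ · [(54 - 23) + (43 - 23)] · 11 = 280.5.
Change in consumer surplus = 280.5 - 220.5 = 60.

60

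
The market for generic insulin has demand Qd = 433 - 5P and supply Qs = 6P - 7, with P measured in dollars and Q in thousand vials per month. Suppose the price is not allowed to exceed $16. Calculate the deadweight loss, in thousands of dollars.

3801.6

Equilibrium: 433 - 5P = 6P - 7, so 440 = 11P and P* = 40, Q* = 233.
Because the ceiling (16) lies below the market-clearing price, it is binding.
At P = 16: Qd = 433 - 5·16 = 353 and Qs = 6·16 - 7 = 89.
Quantity traded falls to 89. At Q = 89 the demand price is (433 - 89)/5 = 68.8 and the supply price is (7 + 89)/6 = 16.
Deadweight loss = ½ · (68.8 - 16) · (233 - 89) = ½ · 52.8 · 144 = 3801.6.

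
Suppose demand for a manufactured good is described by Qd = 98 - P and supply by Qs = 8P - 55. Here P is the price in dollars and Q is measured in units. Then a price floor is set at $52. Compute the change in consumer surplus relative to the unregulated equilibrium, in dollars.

-2222.5

Setting quantity demanded equal to quantity supplied, 98 - P = 8P - 55, gives P* = 17 and Q* = 81.
Because the floor (52) lies above the market-clearing price, it is binding.
At P = 52: Qd = 98 - 52 = 46 and Qs = 8·52 - 55 = 361.
Consumer surplus without the control is ½ · (98 - 17) · 81 = 3280.5.
With the floor, consumers buy 46 units at 52, so CS = ½ · (98 - 52) · 46 = 1058.
Change in consumer surplus = 1058 - 3280.5 = -2222.5.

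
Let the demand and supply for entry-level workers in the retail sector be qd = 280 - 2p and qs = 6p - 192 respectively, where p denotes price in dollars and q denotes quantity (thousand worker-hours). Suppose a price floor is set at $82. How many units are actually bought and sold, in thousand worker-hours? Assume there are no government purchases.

116

Equilibrium: 280 - 2p = 6p - 192, so 472 = 8p and p* = 59, q* = 162.
Since 82 > 59, the floor is binding.
At p = 82: qd = 280 - 2·82 = 116 and qs = 6·82 - 192 = 300.
The quantity actually transacted is the short side, demand: 116.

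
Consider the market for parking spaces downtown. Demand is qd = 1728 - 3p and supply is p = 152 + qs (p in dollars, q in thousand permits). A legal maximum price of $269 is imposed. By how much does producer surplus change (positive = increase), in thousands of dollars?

-43717.5

Rearranging supply gives qs = p - 152. Without the control the market clears where 1728 - 3p = p - 152, i.e. p* = 470 and q* = 318.
The ceiling of 269 is below the equilibrium price 470, so it binds.
At p = 269: qd = 1728 - 3·269 = 921 and qs = 269 - 152 = 117.
Producer surplus without the control is ½ · (470 - 152) · 318 = 50562.
With the ceiling, producers sell 117 units at 269, so PS = ½ · (269 - 152) · 117 = 6844.5.
Change in producer surplus = 6844.5 - 50562 = -43717.5.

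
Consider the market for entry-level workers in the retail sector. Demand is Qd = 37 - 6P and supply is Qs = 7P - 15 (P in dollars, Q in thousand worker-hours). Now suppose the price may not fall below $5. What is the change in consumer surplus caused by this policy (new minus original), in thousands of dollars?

Without the control the market clears where 37 - 6P = 7P - 15, i.e. P* = 4 and Q* = 13.
The floor of 5 is above the equilibrium price 4, so it binds.
At P = 5: Qd = 37 - 6·5 = 7 and Qs = 7·5 - 15 = 20.
Consumer surplus without the control is ½ · (37/6 - 4) · 13 = 169/12.
With the floor, consumers buy 7 units at 5, so CS = ½ · (37/6 - 5) · 7 = 49/12.
Change in consumer surplus = 49/12 - 169/12 = -10.

-10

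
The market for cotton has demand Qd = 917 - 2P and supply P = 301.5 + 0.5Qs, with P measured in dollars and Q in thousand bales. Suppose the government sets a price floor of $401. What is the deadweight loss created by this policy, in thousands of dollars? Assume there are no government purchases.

882

Rearranging supply gives Qs = 2P - 603. Equilibrium: 917 - 2P = 2P - 603, so 1520 = 4P and P* = 380, Q* = 157.
Since 401 > 380, the floor is binding.
At P = 401: Qd = 917 - 2·401 = 115 and Qs = 2·401 - 603 = 199.
Quantity traded falls to 115. At Q = 115 the demand price is (917 - 115)/2 = 401 and the supply price is (603 + 115)/2 = 359.
Deadweight loss = ½ · (401 - 359) · (157 - 115) = ½ · 42 · 42 = 882.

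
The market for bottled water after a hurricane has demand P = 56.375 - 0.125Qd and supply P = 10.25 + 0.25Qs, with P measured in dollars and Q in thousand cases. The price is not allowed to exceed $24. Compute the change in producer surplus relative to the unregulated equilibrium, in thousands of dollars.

Rearranging demand gives Qd = 451 - 8P; rearranging supply gives Qs = 4P - 41. Without the control the market clears where 451 - 8P = 4P - 41, i.e. P* = 41 and Q* = 123.
The ceiling of 24 is below the equilibrium price 41, so it binds.
At P = 24: Qd = 451 - 8·24 = 259 and Qs = 4·24 - 41 = 55.
Producer surplus without the control is ½ · (41 - 10.25) · 123 = 1891.125.
With the ceiling, producers sell 55 units at 24, so PS = ½ · (24 - 10.25) · 55 = 378.125.
Change in producer surplus = 378.125 - 1891.125 = -1513.

-1513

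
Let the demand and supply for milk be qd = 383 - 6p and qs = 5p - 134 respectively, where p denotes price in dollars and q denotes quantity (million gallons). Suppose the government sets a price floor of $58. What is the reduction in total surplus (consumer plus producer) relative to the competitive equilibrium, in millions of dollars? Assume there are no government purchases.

798.6

Setting quantity demanded equal to quantity supplied, 383 - 6p = 5p - 134, gives p* = 47 and q* = 101.
Since 58 > 47, the floor is binding.
At p = 58: qd = 383 - 6·58 = 35 and qs = 5·58 - 134 = 156.
Quantity traded falls to 35. At q = 35 the demand price is (383 - 35)/6 = 58 and the supply price is (134 + 35)/5 = 33.8.
Deadweight loss = ½ · (58 - 33.8) · (101 - 35) = ½ · 24.2 · 66 = 798.6.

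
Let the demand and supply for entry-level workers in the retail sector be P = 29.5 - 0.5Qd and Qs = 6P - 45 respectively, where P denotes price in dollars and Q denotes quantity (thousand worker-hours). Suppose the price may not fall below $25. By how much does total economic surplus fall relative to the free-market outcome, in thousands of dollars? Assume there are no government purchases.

192

Rearranging demand gives Qd = 59 - 2P. Without the control the market clears where 59 - 2P = 6P - 45, i.e. P* = 13 and Q* = 33.
Because the floor (25) lies above the market-clearing price, it is binding.
At P = 25: Qd = 59 - 2·25 = 9 and Qs = 6·25 - 45 = 105.
Quantity traded falls to 9. At Q = 9 the demand price is (59 - 9)/2 = 25 and the supply price is (45 + 9)/6 = 9.
Deadweight loss = ½ · (25 - 9) · (33 - 9) = ½ · 16 · 24 = 192.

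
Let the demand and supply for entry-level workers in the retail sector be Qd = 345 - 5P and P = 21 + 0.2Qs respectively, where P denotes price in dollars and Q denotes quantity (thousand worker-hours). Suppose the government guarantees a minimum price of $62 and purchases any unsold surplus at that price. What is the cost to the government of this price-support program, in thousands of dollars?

10540

Rearranging supply gives Qs = 5P - 105. Equilibrium: 345 - 5P = 5P - 105, so 450 = 10P and P* = 45, Q* = 120.
Since 62 > 45, the floor is binding.
At P = 62: Qd = 345 - 5·62 = 35 and Qs = 5·62 - 105 = 205.
Surplus = Qs - Qd = 170.
Government expenditure = surplus × support price = 170 × 62 = 10540.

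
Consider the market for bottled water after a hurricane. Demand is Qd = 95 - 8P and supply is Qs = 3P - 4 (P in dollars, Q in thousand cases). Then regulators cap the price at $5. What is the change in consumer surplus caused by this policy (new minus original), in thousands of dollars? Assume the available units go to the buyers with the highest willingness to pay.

35

In a free market, 95 - 8P = 3P - 4 gives the equilibrium P* = 9, Q* = 23.
Because the ceiling (5) lies below the market-clearing price, it is binding.
At P = 5: Qd = 95 - 8·5 = 55 and Qs = 3·5 - 4 = 11.
Consumer surplus without the control is ½ · (11.875 - 9) · 23 = 33.0625.
With the ceiling, 11 units are sold at 5 (assume they go to the highest-value buyers). The demand price at Q = 11 is 10.5, so CS = ½ · [(11.875 - 5) + (10.5 - 5)] · 11 = 68.0625.
Change in consumer surplus = 68.0625 - 33.0625 = 35.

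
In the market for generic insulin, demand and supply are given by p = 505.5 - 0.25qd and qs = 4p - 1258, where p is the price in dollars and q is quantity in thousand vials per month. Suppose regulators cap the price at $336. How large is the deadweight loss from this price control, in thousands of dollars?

Rearranging demand gives qd = 2022 - 4p. Setting quantity demanded equal to quantity supplied, 2022 - 4p = 4p - 1258, gives p* = 410 and q* = 382.
Since 336 < 410, the ceiling is binding.
At p = 336: qd = 2022 - 4·336 = 678 and qs = 4·336 - 1258 = 86.
Quantity traded falls to 86. At q = 86 the demand price is (2022 - 86)/4 = 484 and the supply price is (1258 + 86)/4 = 336.
Deadweight loss = ½ · (484 - 336) · (382 - 86) = ½ · 148 · 296 = 21904.

21904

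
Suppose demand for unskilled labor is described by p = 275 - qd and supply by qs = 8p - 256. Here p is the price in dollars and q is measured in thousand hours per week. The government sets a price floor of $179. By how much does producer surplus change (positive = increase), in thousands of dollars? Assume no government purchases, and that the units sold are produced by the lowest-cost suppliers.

10620

Rearranging demand gives qd = 275 - p. Setting quantity demanded equal to quantity supplied, 275 - p = 8p - 256, gives p* = 59 and q* = 216.
Since 179 > 59, the floor is binding.
At p = 179: qd = 275 - 179 = 96 and qs = 8·179 - 256 = 1176.
Producer surplus without the control is ½ · (59 - 32) · 216 = 2916.
With the floor, 96 units are sold at 179. The supply price at q = 96 is 44, so PS = ½ · [(179 - 32) + (179 - 44)] · 96 = 13536.
Change in producer surplus = 13536 - 2916 = 10620.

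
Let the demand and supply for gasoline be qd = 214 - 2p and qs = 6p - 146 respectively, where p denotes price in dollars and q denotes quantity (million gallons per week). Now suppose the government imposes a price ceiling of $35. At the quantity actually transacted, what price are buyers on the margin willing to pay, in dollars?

75

In a free market, 214 - 2p = 6p - 146 gives the equilibrium p* = 45, q* = 124.
The ceiling of 35 is below the equilibrium price 45, so it binds.
At p = 35: qd = 214 - 2·35 = 144 and qs = 6·35 - 146 = 64.
Only 64 units reach the market. On the demand curve, the marginal buyer's willingness to pay at q = 64 is (214 - 64)/2 = 75.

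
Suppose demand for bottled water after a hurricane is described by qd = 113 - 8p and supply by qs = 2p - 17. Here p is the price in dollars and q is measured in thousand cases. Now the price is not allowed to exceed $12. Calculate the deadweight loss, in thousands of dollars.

1.25

In a free market, 113 - 8p = 2p - 17 gives the equilibrium p* = 13, q* = 9.
Because the ceiling (12) lies below the market-clearing price, it is binding.
At p = 12: qd = 113 - 8·12 = 17 and qs = 2·12 - 17 = 7.
Quantity traded falls to 7. At q = 7 the demand price is (113 - 7)/8 = 13.25 and the supply price is (17 + 7)/2 = 12.
Deadweight loss = ½ · (13.25 - 12) · (9 - 7) = ½ · 1.25 · 2 = 1.25.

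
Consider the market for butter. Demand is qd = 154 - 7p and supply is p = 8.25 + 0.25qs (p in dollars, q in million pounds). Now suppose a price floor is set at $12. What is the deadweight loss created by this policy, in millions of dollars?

0

Rearranging supply gives qs = 4p - 33. Without the control the market clears where 154 - 7p = 4p - 33, i.e. p* = 17 and q* = 35.
The floor of 12 is below the equilibrium price 17, so it is not binding; the market clears at p* = 17, q* = 35.
Since the control does not bind, no trades are prevented and deadweight loss is zero.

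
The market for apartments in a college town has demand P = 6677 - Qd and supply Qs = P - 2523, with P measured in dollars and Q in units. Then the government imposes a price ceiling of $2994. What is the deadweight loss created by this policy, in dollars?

Rearranging demand gives Qd = 6677 - P. Setting quantity demanded equal to quantity supplied, 6677 - P = P - 2523, gives P* = 4600 and Q* = 2077.
The ceiling of 2994 is below the equilibrium price 4600, so it binds.
At P = 2994: Qd = 6677 - 2994 = 3683 and Qs = 2994 - 2523 = 471.
Quantity traded falls to 471. At Q = 471 the demand price is 6677 - 471 = 6206 and the supply price is 2523 + 471 = 2994.
Deadweight loss = ½ · (6206 - 2994) · (2077 - 471) = ½ · 3212 · 1606 = 2579236.

2579236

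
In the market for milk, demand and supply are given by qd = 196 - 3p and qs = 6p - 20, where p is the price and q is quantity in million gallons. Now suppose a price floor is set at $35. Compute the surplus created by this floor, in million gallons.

Without the control the market clears where 196 - 3p = 6p - 20, i.e. p* = 24 and q* = 124.
Because the floor (35) lies above the market-clearing price, it is binding.
At p = 35: qd = 196 - 3·35 = 91 and qs = 6·35 - 20 = 190.
Surplus = qs - qd = 190 - 91 = 99.

99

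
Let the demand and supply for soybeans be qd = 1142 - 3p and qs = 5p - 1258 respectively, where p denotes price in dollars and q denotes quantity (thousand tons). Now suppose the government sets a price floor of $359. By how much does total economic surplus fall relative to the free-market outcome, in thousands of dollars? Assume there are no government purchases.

8354.4

Without the control the market clears where 1142 - 3p = 5p - 1258, i.e. p* = 300 and q* = 242.
The floor of 359 is above the equilibrium price 300, so it binds.
At p = 359: qd = 1142 - 3·359 = 65 and qs = 5·359 - 1258 = 537.
Quantity traded falls to 65. At q = 65 the demand price is (1142 - 65)/3 = 359 and the supply price is (1258 + 65)/5 = 264.6.
Deadweight loss = ½ · (359 - 264.6) · (242 - 65) = ½ · 94.4 · 177 = 8354.4.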